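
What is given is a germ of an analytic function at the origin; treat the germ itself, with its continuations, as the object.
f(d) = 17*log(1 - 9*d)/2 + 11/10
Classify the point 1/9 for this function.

The term (17/2)*log(1 - d/(1/9)) has argument 1 - 1/9/(1/9) = 0 at 1/9: a logarithmic (infinitely-sheeted) branch point; the remaining terms are analytic or single-valued there.

The point is a logarithmic branch point.


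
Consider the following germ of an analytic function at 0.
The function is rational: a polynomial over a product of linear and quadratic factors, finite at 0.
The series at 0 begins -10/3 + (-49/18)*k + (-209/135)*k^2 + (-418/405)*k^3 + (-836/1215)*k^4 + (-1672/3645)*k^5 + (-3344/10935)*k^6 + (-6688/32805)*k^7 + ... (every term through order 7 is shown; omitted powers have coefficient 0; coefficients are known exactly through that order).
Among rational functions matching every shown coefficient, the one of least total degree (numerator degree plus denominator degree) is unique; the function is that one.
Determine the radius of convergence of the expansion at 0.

The radius of convergence is 3/2.

No rational of total degree below 3 reproduces all 8 coefficients; solving the [2/1] Pade equations on them gives f(k) = (-2*k**2/5 + 3*k/4 + 5)/(k - 3/2), whose expansion matches every shown term.
Denominator factor (k - 3/2): pole of order 1 at 3/2, modulus 3/2.
The radius of convergence is the smallest modulus among the singular points: 3/2.


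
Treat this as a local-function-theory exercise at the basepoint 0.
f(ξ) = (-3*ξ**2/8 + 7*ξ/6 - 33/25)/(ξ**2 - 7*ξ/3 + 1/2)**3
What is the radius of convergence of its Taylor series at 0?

The radius of convergence is 7/6 - (1/6)*sqrt(31).

Denominator factor (ξ**2 - 7*ξ/3 + 1/2)^3: discriminant 31/9, real irrational roots 7/6 + (1/6)*sqrt(31) and 7/6 - (1/6)*sqrt(31); poles of order 3, moduli 7/6 + (1/6)*sqrt(31) and 7/6 - (1/6)*sqrt(31).
The radius of convergence is the smallest modulus among the singular points: 7/6 - (1/6)*sqrt(31).


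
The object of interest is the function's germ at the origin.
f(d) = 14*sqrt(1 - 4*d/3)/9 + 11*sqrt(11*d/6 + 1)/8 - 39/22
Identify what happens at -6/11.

The point is an algebraic (square-root) branch point.

The term (11/8)*sqrt(1 - d/(-6/11)) has argument 1 - -6/11/(-6/11) = 0 at -6/11: a square-root (algebraic, two-sheeted) branch point; the remaining terms are analytic or single-valued there.


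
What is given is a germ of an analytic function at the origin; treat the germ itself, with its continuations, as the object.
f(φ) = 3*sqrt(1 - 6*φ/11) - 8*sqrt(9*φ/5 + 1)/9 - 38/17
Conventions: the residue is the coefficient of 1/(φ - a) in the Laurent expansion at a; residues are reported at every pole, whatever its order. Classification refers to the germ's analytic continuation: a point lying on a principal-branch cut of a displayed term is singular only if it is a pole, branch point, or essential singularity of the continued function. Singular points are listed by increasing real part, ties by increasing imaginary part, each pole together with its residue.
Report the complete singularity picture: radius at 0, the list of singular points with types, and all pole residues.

Branch term (3)*sqrt(1 - φ/(11/6)): its argument vanishes at φ = 11/6, a square-root branch point, modulus 11/6.
Branch term (-8/9)*sqrt(1 - φ/(-5/9)): its argument vanishes at φ = -5/9, a square-root branch point, modulus 5/9.
The radius of convergence is the smallest modulus among the singular points: 5/9.
List the singular points by increasing real part (a conjugate pair: the negative imaginary part first).

Radius of convergence at 0: 5/9.
At -5/9: an algebraic (square-root) branch point.
At 11/6: an algebraic (square-root) branch point.


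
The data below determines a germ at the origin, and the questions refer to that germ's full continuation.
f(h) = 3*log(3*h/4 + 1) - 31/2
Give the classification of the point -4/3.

The point is a logarithmic branch point.

The term (3)*log(1 - h/(-4/3)) has argument 1 - -4/3/(-4/3) = 0 at -4/3: a logarithmic (infinitely-sheeted) branch point; the remaining terms are analytic or single-valued there.


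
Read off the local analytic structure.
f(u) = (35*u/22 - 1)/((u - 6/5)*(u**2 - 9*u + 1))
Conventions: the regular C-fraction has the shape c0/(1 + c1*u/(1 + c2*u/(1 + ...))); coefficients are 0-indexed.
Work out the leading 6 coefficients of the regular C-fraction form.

The regular C-fraction coefficients are [5/6, -272/33, -197/352, -129877/107168, 10442000/39541643, -985/11807].

Taylor coefficients (expand at 0): a_0 = 5/6, a_1 = 680/99, a_2 = 71825/1188, a_3 = 3826465/7128, a_4 = 204027785/42768, a_5 = 10879669525/256608.
c0 = a_0 = 5/6. Peel one level at a time: if S = 1 + c*u/S' with S'(0) = 1, then c is the u-coefficient of S and S' = c*u/(S - 1).
S_1 = c0/f = 1 + (-272/33)*u + (-3349/726)*u^2 + ...; c1 = -272/33.
S_2 = c1*u/(S_1 - 1) = 1 + (-197/352)*u + (-11807/17408)*u^2 + ...; c2 = -197/352.
S_3 = c2*u/(S_2 - 1) = 1 + (-129877/107168)*u + (7178875/22431602)*u^2 + ...; c3 = -129877/107168.
S_4 = c3*u/(S_3 - 1) = 1 + (10442000/39541643)*u + (52210000/2369889233)*u^2 + ...; c4 = 10442000/39541643.
S_5 = c4*u/(S_4 - 1) = 1 + (-985/11807)*u + ...; c5 = -985/11807.


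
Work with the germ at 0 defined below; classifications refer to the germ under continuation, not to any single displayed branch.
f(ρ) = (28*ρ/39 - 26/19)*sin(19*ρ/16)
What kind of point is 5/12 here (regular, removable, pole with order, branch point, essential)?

The point is a regular point.

There is no denominator, hence no pole anywhere.
The factor sin(19*ρ/16) is entire.
So the germ continues analytically to 5/12.


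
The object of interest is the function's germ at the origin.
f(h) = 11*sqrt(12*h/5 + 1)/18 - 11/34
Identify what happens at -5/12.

The point is an algebraic (square-root) branch point.

The term (11/18)*sqrt(1 - h/(-5/12)) has argument 1 - -5/12/(-5/12) = 0 at -5/12: a square-root (algebraic, two-sheeted) branch point; the remaining terms are analytic or single-valued there.


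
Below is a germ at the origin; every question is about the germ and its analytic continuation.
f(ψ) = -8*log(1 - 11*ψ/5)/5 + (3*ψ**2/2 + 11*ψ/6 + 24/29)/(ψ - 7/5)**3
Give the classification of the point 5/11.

The point is a logarithmic branch point.

The term (-8/5)*log(1 - ψ/(5/11)) has argument 1 - 5/11/(5/11) = 0 at 5/11: a logarithmic (infinitely-sheeted) branch point; the remaining terms are analytic or single-valued there.


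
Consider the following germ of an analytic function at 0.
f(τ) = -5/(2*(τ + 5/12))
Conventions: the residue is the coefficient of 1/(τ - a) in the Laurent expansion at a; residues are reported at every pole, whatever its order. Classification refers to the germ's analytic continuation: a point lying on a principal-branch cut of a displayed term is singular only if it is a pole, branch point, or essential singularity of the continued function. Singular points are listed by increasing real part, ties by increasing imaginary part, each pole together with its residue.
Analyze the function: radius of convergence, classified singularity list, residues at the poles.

Denominator factor (τ + 5/12): pole of order 1 at -5/12, modulus 5/12.
The radius of convergence is the smallest modulus among the singular points: 5/12.
At the order-1 pole -5/12 set g(τ) = (τ - (-5/12))*f(τ) = -5/2.
Simple pole: residue = g(a) at a = -5/12, which is -5/2.

Radius of convergence at 0: 5/12.
At -5/12: a pole of order 1; residue -5/2.


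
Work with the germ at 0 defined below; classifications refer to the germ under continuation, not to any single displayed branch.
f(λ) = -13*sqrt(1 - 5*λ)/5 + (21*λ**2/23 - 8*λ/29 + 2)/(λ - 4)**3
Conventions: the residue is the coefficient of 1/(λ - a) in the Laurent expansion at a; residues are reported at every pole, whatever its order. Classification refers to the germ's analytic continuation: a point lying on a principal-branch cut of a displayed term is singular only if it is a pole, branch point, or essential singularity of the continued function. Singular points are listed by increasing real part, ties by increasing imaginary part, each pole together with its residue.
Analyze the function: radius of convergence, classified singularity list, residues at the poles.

Denominator factor (λ - 4)^3: pole of order 3 at 4, modulus 4.
Branch term (-13/5)*sqrt(1 - λ/(1/5)): its argument vanishes at λ = 1/5, a square-root branch point, modulus 1/5.
The radius of convergence is the smallest modulus among the singular points: 1/5.
The branch term is analytic at 4 and contributes nothing to the residue; only the rational part matters.
At the order-3 pole 4 set g(λ) = (λ - (4))^3*(rational part) = 21*λ**2/23 - 8*λ/29 + 2.
Order-3 pole: residue = g''(a)/2; g''(4) = 42/23, so the residue is 21/23.
List the singular points by increasing real part (a conjugate pair: the negative imaginary part first).

Radius of convergence at 0: 1/5.
At 1/5: an algebraic (square-root) branch point.
At 4: a pole of order 3; residue 21/23.


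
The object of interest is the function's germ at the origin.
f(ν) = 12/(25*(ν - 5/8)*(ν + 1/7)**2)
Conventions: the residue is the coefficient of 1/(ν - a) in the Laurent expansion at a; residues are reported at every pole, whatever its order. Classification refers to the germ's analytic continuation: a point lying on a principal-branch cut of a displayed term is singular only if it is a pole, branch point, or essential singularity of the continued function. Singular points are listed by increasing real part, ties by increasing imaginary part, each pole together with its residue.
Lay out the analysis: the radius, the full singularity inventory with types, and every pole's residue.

Denominator factor (ν + 1/7)^2: pole of order 2 at -1/7, modulus 1/7.
Denominator factor (ν - 5/8): pole of order 1 at 5/8, modulus 5/8.
The radius of convergence is the smallest modulus among the singular points: 1/7.
At the order-2 pole -1/7 set g(ν) = (ν - (-1/7))^2*f(ν) = 12/(25*(ν - 5/8)).
Order-2 pole: residue = g'(a); g'(-1/7) = -37632/46225, so the residue is -37632/46225.
At the order-1 pole 5/8 set g(ν) = (ν - (5/8))*f(ν) = 12/(25*(ν + 1/7)**2).
Simple pole: residue = g(a) at a = 5/8, which is 37632/46225.
List the singular points by increasing real part (a conjugate pair: the negative imaginary part first).

Radius of convergence at 0: 1/7.
At -1/7: a pole of order 2; residue -37632/46225.
At 5/8: a pole of order 1; residue 37632/46225.


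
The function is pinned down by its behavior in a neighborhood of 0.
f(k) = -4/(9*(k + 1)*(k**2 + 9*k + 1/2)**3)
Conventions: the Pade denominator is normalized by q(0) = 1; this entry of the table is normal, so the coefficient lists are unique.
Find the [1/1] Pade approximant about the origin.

The Pade approximant has numerator coefficients [-32/9, 11008/165]; denominator coefficients [1, 1993/55].

Taylor coefficients needed (expand at 0): a_0 = -32/9, a_1 = 1760/9, a_2 = -63776/9.
Write the denominator as Q(k) = 1 + q1*k. Requiring Q*f - P = O(k^3) with deg P <= 1 kills the coefficients of k^2..k^2 in Q*f:
  k^2: a_2 + q1*a_1 = 0, i.e. -63776/9 + (1760/9)*q1 = 0.
Solving this linear system: q1 = 1993/55.
The numerator is Q*f truncated at degree 1: P0 = a_0 = -32/9; P1 = a_1 + q1*a_0 = 11008/165.


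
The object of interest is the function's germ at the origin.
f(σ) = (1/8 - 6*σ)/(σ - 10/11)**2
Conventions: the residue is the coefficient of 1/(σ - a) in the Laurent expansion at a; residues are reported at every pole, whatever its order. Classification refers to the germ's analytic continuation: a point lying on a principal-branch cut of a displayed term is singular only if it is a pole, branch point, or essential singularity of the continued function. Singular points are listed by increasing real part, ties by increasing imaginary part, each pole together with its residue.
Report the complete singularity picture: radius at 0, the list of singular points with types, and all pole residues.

Radius of convergence at 0: 10/11.
At 10/11: a pole of order 2; residue -6.

Denominator factor (σ - 10/11)^2: pole of order 2 at 10/11, modulus 10/11.
The radius of convergence is the smallest modulus among the singular points: 10/11.
At the order-2 pole 10/11 set g(σ) = (σ - (10/11))^2*f(σ) = 1/8 - 6*σ.
Order-2 pole: residue = g'(a); g'(10/11) = -6, so the residue is -6.


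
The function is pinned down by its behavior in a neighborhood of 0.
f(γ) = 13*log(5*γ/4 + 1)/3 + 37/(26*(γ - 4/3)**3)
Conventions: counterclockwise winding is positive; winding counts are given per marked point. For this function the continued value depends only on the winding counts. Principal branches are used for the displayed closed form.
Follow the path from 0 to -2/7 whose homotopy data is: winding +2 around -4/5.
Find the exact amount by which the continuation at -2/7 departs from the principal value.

Continued minus principal equals (52/3)*pi*i.

The rational part is single-valued and drops out of the difference; each branch term changes only by its own monodromy.
(13/3)*log(1 - γ/(-4/5)): each positive loop around -4/5 adds 2*pi*i to the log, so winding +2 contributes (13/3)*(2)*2*pi*i = (52/3)*pi*i.
Summing the contributions at γ = -2/7 gives (52/3)*pi*i.


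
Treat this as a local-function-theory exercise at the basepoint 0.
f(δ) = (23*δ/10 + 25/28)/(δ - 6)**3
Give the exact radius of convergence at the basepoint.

The radius of convergence is 6.

Denominator factor (δ - 6)^3: pole of order 3 at 6, modulus 6.
The radius of convergence is the smallest modulus among the singular points: 6.


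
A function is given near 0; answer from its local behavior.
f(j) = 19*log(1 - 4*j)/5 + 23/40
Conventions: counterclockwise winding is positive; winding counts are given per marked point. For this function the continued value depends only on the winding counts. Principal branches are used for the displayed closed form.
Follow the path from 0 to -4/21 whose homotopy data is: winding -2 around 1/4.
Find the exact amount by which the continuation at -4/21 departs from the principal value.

The rational part is single-valued and drops out of the difference; each branch term changes only by its own monodromy.
(19/5)*log(1 - j/(1/4)): each positive loop around 1/4 adds 2*pi*i to the log, so winding -2 contributes (19/5)*(-2)*2*pi*i = -(76/5)*pi*i.
Summing the contributions at j = -4/21 gives -(76/5)*pi*i.

Continued minus principal equals -(76/5)*pi*i.


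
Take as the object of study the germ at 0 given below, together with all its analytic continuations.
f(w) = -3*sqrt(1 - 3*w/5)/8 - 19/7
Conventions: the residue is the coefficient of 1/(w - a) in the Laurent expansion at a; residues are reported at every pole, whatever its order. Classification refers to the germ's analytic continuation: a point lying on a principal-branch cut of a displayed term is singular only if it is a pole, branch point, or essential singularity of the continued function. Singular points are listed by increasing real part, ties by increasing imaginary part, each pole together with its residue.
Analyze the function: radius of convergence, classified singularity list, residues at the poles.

Branch term (-3/8)*sqrt(1 - w/(5/3)): its argument vanishes at w = 5/3, a square-root branch point, modulus 5/3.
The radius of convergence is the smallest modulus among the singular points: 5/3.

Radius of convergence at 0: 5/3.
At 5/3: an algebraic (square-root) branch point.


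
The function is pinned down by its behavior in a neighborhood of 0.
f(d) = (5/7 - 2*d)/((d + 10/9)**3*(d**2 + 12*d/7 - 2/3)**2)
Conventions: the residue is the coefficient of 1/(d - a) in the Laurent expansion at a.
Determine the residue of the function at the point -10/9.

At the order-3 pole -10/9 set g(d) = (d - (-10/9))^3*f(d) = (5/7 - 2*d)/(d**2 + 12*d/7 - 2/3)**2.
Order-3 pole: residue = g''(a)/2; g''(-10/9) = 331780919211/41265473762, so the residue is 331780919211/82530947524.

The residue is 331780919211/82530947524.


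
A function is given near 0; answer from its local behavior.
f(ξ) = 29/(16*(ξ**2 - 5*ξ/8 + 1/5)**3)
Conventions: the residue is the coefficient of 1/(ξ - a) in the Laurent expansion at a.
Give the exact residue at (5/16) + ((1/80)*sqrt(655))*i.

The residue is -((8908800/2248091)*sqrt(655))*i.

The factor ξ**2 - 5*ξ/8 + 1/5 splits as (ξ - a)(ξ - a') with a = (5/16) + ((1/80)*sqrt(655))*i, a' = (5/16) - ((1/80)*sqrt(655))*i. At the order-3 pole a set g(ξ) = (ξ - a)^3*f(ξ) = [29/16] / (ξ - a')^3.
Order-3 pole: residue = g''(a)/2; g''((5/16) + ((1/80)*sqrt(655))*i) = -((17817600/2248091)*sqrt(655))*i, so the residue is -((8908800/2248091)*sqrt(655))*i.


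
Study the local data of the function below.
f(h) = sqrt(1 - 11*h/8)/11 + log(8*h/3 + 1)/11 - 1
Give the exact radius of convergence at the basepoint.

The radius of convergence is 3/8.

Branch term (1/11)*sqrt(1 - h/(8/11)): its argument vanishes at h = 8/11, a square-root branch point, modulus 8/11.
Branch term (1/11)*log(1 - h/(-3/8)): its argument vanishes at h = -3/8, a logarithmic branch point, modulus 3/8.
The radius of convergence is the smallest modulus among the singular points: 3/8.


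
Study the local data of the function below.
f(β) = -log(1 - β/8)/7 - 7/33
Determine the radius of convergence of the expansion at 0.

Branch term (-1/7)*log(1 - β/(8)): its argument vanishes at β = 8, a logarithmic branch point, modulus 8.
The radius of convergence is the smallest modulus among the singular points: 8.

The radius of convergence is 8.


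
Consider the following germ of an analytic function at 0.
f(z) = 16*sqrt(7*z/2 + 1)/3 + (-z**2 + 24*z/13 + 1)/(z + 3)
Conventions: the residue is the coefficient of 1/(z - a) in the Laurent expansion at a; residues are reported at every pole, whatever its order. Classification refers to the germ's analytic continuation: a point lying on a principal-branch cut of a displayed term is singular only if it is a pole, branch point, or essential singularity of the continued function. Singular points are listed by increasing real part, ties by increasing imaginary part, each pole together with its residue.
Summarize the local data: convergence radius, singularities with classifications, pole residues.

Radius of convergence at 0: 2/7.
At -3: a pole of order 1; residue -176/13.
At -2/7: an algebraic (square-root) branch point.

Denominator factor (z + 3): pole of order 1 at -3, modulus 3.
Branch term (16/3)*sqrt(1 - z/(-2/7)): its argument vanishes at z = -2/7, a square-root branch point, modulus 2/7.
The radius of convergence is the smallest modulus among the singular points: 2/7.
The branch term is analytic at -3 and contributes nothing to the residue; only the rational part matters.
At the order-1 pole -3 set g(z) = (z - (-3))*(rational part) = -z**2 + 24*z/13 + 1.
Simple pole: residue = g(a) at a = -3, which is -176/13.
List the singular points by increasing real part (a conjugate pair: the negative imaginary part first).


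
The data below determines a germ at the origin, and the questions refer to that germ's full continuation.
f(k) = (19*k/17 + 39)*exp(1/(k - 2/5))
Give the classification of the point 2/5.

The point is an essential singularity.

The exponent 1/(k - (2/5)) has a pole at 2/5, so exp(1/(k - (2/5))) takes every nonzero value near it: an essential singularity (not a pole of any order).


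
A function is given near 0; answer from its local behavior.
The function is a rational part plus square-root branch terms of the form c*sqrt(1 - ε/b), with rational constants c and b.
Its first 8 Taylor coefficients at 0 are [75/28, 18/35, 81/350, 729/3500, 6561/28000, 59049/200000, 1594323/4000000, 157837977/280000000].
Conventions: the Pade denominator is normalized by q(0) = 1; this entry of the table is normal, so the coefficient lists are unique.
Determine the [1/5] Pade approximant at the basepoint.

Taylor coefficients needed (read off): a_0 = 75/28, a_1 = 18/35, a_2 = 81/350, a_3 = 729/3500, a_4 = 6561/28000, a_5 = 59049/200000, a_6 = 1594323/4000000.
Write the denominator as Q(ε) = 1 + q1*ε + q2*ε^2 + q3*ε^3 + q4*ε^4 + q5*ε^5. Requiring Q*f - P = O(ε^7) with deg P <= 1 kills the coefficients of ε^2..ε^6 in Q*f:
  ε^2: a_2 + q1*a_1 + q2*a_0 = 0, i.e. 81/350 + (18/35)*q1 + (75/28)*q2 = 0.
  ε^3: a_3 + q1*a_2 + q2*a_1 + q3*a_0 = 0, i.e. 729/3500 + (81/350)*q1 + (18/35)*q2 + (75/28)*q3 = 0.
  ε^4: a_4 + q1*a_3 + q2*a_2 + q3*a_1 + q4*a_0 = 0, i.e. 6561/28000 + (729/3500)*q1 + (81/350)*q2 + (18/35)*q3 + (75/28)*q4 = 0.
  ε^5: a_5 + q1*a_4 + q2*a_3 + q3*a_2 + q4*a_1 + q5*a_0 = 0, i.e. 59049/200000 + (6561/28000)*q1 + (729/3500)*q2 + (81/350)*q3 + (18/35)*q4 + (75/28)*q5 = 0.
  ε^6: a_6 + q1*a_5 + q2*a_4 + q3*a_3 + q4*a_2 + q5*a_1 = 0, i.e. 1594323/4000000 + (59049/200000)*q1 + (6561/28000)*q2 + (729/3500)*q3 + (81/350)*q4 + (18/35)*q5 = 0.
Solving this linear system: q1 = -655911531/424324180, q2 = 111591756/530405225, q3 = 81685179/5304052250, q4 = 245794743/21216209000, q5 = 1541237949/303088700000.
The numerator is Q*f truncated at degree 1: P0 = a_0 = 75/28; P1 = a_1 + q1*a_0 = -43083096633/11881077040.

The Pade approximant has numerator coefficients [75/28, -43083096633/11881077040]; denominator coefficients [1, -655911531/424324180, 111591756/530405225, 81685179/5304052250, 245794743/21216209000, 1541237949/303088700000].


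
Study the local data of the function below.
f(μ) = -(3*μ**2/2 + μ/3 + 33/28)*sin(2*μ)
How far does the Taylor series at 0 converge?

The radius of convergence is infinite.

The factor -sin(2*μ) is entire and contributes no finite singular point.
The polynomial part has no poles.
No finite singular points: the Taylor series at 0 converges everywhere.


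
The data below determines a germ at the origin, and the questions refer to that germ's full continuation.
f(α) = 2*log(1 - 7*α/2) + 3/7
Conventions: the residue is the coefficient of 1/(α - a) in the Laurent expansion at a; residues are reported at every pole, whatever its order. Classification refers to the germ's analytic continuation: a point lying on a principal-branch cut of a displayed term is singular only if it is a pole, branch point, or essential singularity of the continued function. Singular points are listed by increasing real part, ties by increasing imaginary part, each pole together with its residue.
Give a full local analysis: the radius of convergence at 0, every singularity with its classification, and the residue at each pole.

Branch term (2)*log(1 - α/(2/7)): its argument vanishes at α = 2/7, a logarithmic branch point, modulus 2/7.
The radius of convergence is the smallest modulus among the singular points: 2/7.

Radius of convergence at 0: 2/7.
At 2/7: a logarithmic branch point.


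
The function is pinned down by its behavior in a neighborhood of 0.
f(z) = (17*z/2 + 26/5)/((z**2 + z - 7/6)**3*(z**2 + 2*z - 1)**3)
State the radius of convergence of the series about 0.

Denominator factor (z**2 + 2*z - 1)^3: discriminant 8, real irrational roots -1 + sqrt(2) and -1 - sqrt(2); poles of order 3, moduli -1 + sqrt(2) and 1 + sqrt(2).
Denominator factor (z**2 + z - 7/6)^3: discriminant 17/3, real irrational roots -1/2 + (1/6)*sqrt(51) and -1/2 - (1/6)*sqrt(51); poles of order 3, moduli -1/2 + (1/6)*sqrt(51) and 1/2 + (1/6)*sqrt(51).
The radius of convergence is the smallest modulus among the singular points: -1 + sqrt(2).

The radius of convergence is -1 + sqrt(2).


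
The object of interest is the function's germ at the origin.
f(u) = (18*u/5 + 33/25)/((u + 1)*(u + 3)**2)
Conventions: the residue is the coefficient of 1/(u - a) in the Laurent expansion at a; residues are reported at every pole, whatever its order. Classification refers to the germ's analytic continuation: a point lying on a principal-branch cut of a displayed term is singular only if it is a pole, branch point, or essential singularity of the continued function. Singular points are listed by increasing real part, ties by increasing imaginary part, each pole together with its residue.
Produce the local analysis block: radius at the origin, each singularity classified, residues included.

Denominator factor (u + 3)^2: pole of order 2 at -3, modulus 3.
Denominator factor (u + 1): pole of order 1 at -1, modulus 1.
The radius of convergence is the smallest modulus among the singular points: 1.
At the order-2 pole -3 set g(u) = (u - (-3))^2*f(u) = (18*u/5 + 33/25)/(u + 1).
Order-2 pole: residue = g'(a); g'(-3) = 57/100, so the residue is 57/100.
At the order-1 pole -1 set g(u) = (u - (-1))*f(u) = (18*u/5 + 33/25)/(u + 3)**2.
Simple pole: residue = g(a) at a = -1, which is -57/100.
List the singular points by increasing real part (a conjugate pair: the negative imaginary part first).

Radius of convergence at 0: 1.
At -3: a pole of order 2; residue 57/100.
At -1: a pole of order 1; residue -57/100.


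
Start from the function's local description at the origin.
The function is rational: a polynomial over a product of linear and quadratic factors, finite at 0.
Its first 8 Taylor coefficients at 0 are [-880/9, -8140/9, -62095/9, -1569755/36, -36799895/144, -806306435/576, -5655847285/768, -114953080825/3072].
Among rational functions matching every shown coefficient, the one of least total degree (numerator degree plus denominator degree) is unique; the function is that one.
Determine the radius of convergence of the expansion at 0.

The radius of convergence is 1/4.

No rational of total degree below 4 reproduces all 8 coefficients; solving the [0/4] Pade equations on them gives f(χ) = 5/(9*(χ - 1/4)**3*(χ + 4/11)), whose expansion matches every shown term.
Denominator factor (χ - 1/4)^3: pole of order 3 at 1/4, modulus 1/4.
Denominator factor (χ + 4/11): pole of order 1 at -4/11, modulus 4/11.
The radius of convergence is the smallest modulus among the singular points: 1/4.


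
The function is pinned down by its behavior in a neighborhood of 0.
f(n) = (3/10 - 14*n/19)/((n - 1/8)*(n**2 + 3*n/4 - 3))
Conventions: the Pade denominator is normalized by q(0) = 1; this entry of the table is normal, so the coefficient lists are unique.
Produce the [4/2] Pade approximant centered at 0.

Taylor coefficients needed (expand at 0): a_0 = 4/5, a_1 = 1321/285, a_2 = 42073/1140, a_3 = 4030363/13680, a_4 = 128959787/54720, a_5 = 2475993149/131328, a_6 = 14672538547/97280.
Write the denominator as Q(n) = 1 + q1*n + q2*n^2. Requiring Q*f - P = O(n^7) with deg P <= 4 kills the coefficients of n^5..n^6 in Q*f:
  n^5: a_5 + q1*a_4 + q2*a_3 = 0, i.e. 2475993149/131328 + (128959787/54720)*q1 + (4030363/13680)*q2 = 0.
  n^6: a_6 + q1*a_5 + q2*a_4 = 0, i.e. 14672538547/97280 + (2475993149/131328)*q1 + (128959787/54720)*q2 = 0.
Solving this linear system: q1 = -1106104331/118282796, q2 = 959043517/88712097.
The numerator is Q*f truncated at degree 4: P0 = a_0 = 4/5; P1 = a_1 + q1*a_0 = -23985053488/8427649215; P2 = a_2 + q1*a_1 + q2*a_0 = 18628356736/8427649215; P3 = a_3 + q1*a_2 + q2*a_1 = -668281856/1685529843; P4 = a_4 + q1*a_3 + q2*a_2 = 5346254848/8427649215.

The Pade approximant has numerator coefficients [4/5, -23985053488/8427649215, 18628356736/8427649215, -668281856/1685529843, 5346254848/8427649215]; denominator coefficients [1, -1106104331/118282796, 959043517/88712097].


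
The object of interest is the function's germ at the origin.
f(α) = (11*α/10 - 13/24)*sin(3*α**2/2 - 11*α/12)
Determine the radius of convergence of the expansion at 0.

The factor sin(3*α**2/2 - 11*α/12) is entire and contributes no finite singular point.
The polynomial part has no poles.
No finite singular points: the Taylor series at 0 converges everywhere.

The radius of convergence is infinite.


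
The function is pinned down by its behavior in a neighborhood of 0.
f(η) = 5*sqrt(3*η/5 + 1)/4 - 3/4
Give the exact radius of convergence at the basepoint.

The radius of convergence is 5/3.

Branch term (5/4)*sqrt(1 - η/(-5/3)): its argument vanishes at η = -5/3, a square-root branch point, modulus 5/3.
The radius of convergence is the smallest modulus among the singular points: 5/3.


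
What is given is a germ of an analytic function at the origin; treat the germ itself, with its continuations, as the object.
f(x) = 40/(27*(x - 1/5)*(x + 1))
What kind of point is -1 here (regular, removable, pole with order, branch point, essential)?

The denominator factor x + 1 vanishes at -1 and appears to the power 1; the numerator there equals 40/27, nonzero, and no other factor vanishes.
Hence a pole whose order is the multiplicity, 1.

The point is a pole of order 1.


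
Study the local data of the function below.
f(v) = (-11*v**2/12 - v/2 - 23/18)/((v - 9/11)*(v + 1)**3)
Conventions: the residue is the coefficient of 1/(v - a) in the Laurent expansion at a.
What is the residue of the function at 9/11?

At the order-1 pole 9/11 set g(v) = (v - (9/11))*f(v) = (-11*v**2/12 - v/2 - 23/18)/(v + 1)**3.
Simple pole: residue = g(a) at a = 9/11, which is -110231/288000.

The residue is -110231/288000.


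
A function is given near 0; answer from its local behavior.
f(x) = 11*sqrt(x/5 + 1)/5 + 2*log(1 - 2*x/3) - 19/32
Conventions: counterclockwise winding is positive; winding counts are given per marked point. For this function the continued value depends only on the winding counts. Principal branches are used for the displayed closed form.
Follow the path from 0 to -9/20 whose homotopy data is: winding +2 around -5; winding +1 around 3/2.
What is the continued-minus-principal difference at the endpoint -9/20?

Continued minus principal equals (4)*pi*i.

The rational part is single-valued and drops out of the difference; each branch term changes only by its own monodromy.
(11/5)*sqrt(1 - x/(-5)): winding +2 is even, the square root returns to the same sheet, contribution 0.
(2)*log(1 - x/(3/2)): each positive loop around 3/2 adds 2*pi*i to the log, so winding +1 contributes (2)*(1)*2*pi*i = (4)*pi*i.
Summing the contributions at x = -9/20 gives (4)*pi*i.


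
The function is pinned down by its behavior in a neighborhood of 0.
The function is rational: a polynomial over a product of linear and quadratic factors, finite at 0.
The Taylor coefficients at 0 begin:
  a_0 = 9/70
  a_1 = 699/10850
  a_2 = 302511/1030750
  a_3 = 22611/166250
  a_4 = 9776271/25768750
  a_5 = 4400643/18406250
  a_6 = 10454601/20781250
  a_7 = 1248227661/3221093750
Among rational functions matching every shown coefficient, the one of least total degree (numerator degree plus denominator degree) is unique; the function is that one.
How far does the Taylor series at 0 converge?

The radius of convergence is 5/6.

No rational of total degree below 4 reproduces all 8 coefficients; solving the [2/2] Pade equations on them gives f(γ) = (-2*γ**2/19 - γ/31 - 3/28)/((γ - 5/6)*(γ + 1)), whose expansion matches every shown term.
Denominator factor (γ - 5/6): pole of order 1 at 5/6, modulus 5/6.
Denominator factor (γ + 1): pole of order 1 at -1, modulus 1.
The radius of convergence is the smallest modulus among the singular points: 5/6.


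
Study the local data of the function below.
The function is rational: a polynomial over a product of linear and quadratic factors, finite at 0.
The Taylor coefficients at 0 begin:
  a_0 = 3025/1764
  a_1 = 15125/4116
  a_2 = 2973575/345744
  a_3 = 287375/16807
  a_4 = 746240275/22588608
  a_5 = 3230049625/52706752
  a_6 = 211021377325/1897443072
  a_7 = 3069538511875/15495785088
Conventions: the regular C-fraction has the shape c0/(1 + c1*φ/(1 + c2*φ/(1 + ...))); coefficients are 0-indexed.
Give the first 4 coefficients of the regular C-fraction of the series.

Taylor coefficients (read off): a_0 = 3025/1764, a_1 = 15125/4116, a_2 = 2973575/345744, a_3 = 287375/16807.
c0 = a_0 = 3025/1764. Peel one level at a time: if S = 1 + c*φ/S' with S'(0) = 1, then c is the φ-coefficient of S and S' = c*φ/(S - 1).
S_1 = c0/f = 1 + (-15/7)*φ + (-83/196)*φ^2 + ...; c1 = -15/7.
S_2 = c1*φ/(S_1 - 1) = 1 + (-83/420)*φ + (145489/176400)*φ^2 + ...; c2 = -83/420.
S_3 = c2*φ/(S_2 - 1) = 1 + (145489/34860)*φ + ...; c3 = 145489/34860.

The regular C-fraction coefficients are [3025/1764, -15/7, -83/420, 145489/34860].


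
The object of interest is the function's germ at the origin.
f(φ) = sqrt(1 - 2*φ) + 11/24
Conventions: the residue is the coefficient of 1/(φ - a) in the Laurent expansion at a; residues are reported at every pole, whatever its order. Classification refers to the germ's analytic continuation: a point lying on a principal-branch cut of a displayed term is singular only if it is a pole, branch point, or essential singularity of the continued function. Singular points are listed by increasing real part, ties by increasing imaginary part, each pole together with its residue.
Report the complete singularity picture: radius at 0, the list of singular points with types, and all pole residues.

Radius of convergence at 0: 1/2.
At 1/2: an algebraic (square-root) branch point.

Branch term (1)*sqrt(1 - φ/(1/2)): its argument vanishes at φ = 1/2, a square-root branch point, modulus 1/2.
The radius of convergence is the smallest modulus among the singular points: 1/2.


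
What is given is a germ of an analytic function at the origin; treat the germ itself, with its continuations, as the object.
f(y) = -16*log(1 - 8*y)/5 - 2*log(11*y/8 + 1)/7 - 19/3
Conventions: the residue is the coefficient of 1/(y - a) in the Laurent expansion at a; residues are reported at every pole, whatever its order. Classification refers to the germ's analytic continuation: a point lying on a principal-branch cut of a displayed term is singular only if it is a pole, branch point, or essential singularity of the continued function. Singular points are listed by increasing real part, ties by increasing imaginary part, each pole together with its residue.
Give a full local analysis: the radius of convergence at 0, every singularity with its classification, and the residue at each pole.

Radius of convergence at 0: 1/8.
At -8/11: a logarithmic branch point.
At 1/8: a logarithmic branch point.

Branch term (-16/5)*log(1 - y/(1/8)): its argument vanishes at y = 1/8, a logarithmic branch point, modulus 1/8.
Branch term (-2/7)*log(1 - y/(-8/11)): its argument vanishes at y = -8/11, a logarithmic branch point, modulus 8/11.
The radius of convergence is the smallest modulus among the singular points: 1/8.
List the singular points by increasing real part (a conjugate pair: the negative imaginary part first).


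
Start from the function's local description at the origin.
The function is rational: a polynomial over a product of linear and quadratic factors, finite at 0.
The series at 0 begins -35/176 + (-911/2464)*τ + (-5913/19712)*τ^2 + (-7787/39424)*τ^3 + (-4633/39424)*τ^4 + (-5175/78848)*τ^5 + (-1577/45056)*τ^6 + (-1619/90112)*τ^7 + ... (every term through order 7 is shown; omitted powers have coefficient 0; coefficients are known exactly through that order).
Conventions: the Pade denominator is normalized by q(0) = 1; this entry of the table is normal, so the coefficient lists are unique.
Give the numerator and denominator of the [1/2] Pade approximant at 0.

The Pade approximant has numerator coefficients [-35/176, -852142729/4610141536]; denominator coefficients [1, -1739464/1870999, 6587741/29935984].

Taylor coefficients needed (read off): a_0 = -35/176, a_1 = -911/2464, a_2 = -5913/19712, a_3 = -7787/39424.
Write the denominator as Q(τ) = 1 + q1*τ + q2*τ^2. Requiring Q*f - P = O(τ^4) with deg P <= 1 kills the coefficients of τ^2..τ^3 in Q*f:
  τ^2: a_2 + q1*a_1 + q2*a_0 = 0, i.e. -5913/19712 + (-911/2464)*q1 + (-35/176)*q2 = 0.
  τ^3: a_3 + q1*a_2 + q2*a_1 = 0, i.e. -7787/39424 + (-5913/19712)*q1 + (-911/2464)*q2 = 0.
Solving this linear system: q1 = -1739464/1870999, q2 = 6587741/29935984.
The numerator is Q*f truncated at degree 1: P0 = a_0 = -35/176; P1 = a_1 + q1*a_0 = -852142729/4610141536.


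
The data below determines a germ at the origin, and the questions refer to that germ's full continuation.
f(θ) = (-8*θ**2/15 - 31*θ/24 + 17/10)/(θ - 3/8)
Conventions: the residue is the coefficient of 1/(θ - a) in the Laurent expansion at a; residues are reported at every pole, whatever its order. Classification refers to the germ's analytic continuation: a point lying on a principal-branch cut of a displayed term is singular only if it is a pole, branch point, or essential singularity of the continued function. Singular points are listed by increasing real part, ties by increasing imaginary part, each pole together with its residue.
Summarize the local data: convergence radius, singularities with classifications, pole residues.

Denominator factor (θ - 3/8): pole of order 1 at 3/8, modulus 3/8.
The radius of convergence is the smallest modulus among the singular points: 3/8.
At the order-1 pole 3/8 set g(θ) = (θ - (3/8))*f(θ) = -8*θ**2/15 - 31*θ/24 + 17/10.
Simple pole: residue = g(a) at a = 3/8, which is 73/64.

Radius of convergence at 0: 3/8.
At 3/8: a pole of order 1; residue 73/64.


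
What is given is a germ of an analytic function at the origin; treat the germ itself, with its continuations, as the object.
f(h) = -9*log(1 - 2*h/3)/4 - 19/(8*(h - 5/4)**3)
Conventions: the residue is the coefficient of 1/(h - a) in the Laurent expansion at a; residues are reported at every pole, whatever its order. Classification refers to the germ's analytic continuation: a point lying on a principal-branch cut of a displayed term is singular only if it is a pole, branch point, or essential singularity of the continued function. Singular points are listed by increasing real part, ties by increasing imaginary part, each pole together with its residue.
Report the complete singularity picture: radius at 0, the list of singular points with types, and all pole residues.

Radius of convergence at 0: 5/4.
At 5/4: a pole of order 3; residue 0.
At 3/2: a logarithmic branch point.

Denominator factor (h - 5/4)^3: pole of order 3 at 5/4, modulus 5/4.
Branch term (-9/4)*log(1 - h/(3/2)): its argument vanishes at h = 3/2, a logarithmic branch point, modulus 3/2.
The radius of convergence is the smallest modulus among the singular points: 5/4.
The branch term is analytic at 5/4 and contributes nothing to the residue; only the rational part matters.
At the order-3 pole 5/4 set g(h) = (h - (5/4))^3*(rational part) = -19/8.
Order-3 pole: residue = g''(a)/2; g''(5/4) = 0, so the residue is 0.
List the singular points by increasing real part (a conjugate pair: the negative imaginary part first).


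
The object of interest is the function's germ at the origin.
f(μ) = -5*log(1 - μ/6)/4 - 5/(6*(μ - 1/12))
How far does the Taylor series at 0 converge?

Denominator factor (μ - 1/12): pole of order 1 at 1/12, modulus 1/12.
Branch term (-5/4)*log(1 - μ/(6)): its argument vanishes at μ = 6, a logarithmic branch point, modulus 6.
The radius of convergence is the smallest modulus among the singular points: 1/12.

The radius of convergence is 1/12.


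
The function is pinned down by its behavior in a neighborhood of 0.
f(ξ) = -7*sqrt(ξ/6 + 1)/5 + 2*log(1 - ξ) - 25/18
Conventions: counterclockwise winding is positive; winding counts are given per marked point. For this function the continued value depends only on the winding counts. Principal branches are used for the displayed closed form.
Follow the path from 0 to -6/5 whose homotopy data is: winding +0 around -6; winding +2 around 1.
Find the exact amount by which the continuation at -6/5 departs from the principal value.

Continued minus principal equals (8)*pi*i.

The rational part is single-valued and drops out of the difference; each branch term changes only by its own monodromy.
(2)*log(1 - ξ/(1)): each positive loop around 1 adds 2*pi*i to the log, so winding +2 contributes (2)*(2)*2*pi*i = (8)*pi*i.
(-7/5)*sqrt(1 - ξ/(-6)): winding +0 is even, the square root returns to the same sheet, contribution 0.
Summing the contributions at ξ = -6/5 gives (8)*pi*i.


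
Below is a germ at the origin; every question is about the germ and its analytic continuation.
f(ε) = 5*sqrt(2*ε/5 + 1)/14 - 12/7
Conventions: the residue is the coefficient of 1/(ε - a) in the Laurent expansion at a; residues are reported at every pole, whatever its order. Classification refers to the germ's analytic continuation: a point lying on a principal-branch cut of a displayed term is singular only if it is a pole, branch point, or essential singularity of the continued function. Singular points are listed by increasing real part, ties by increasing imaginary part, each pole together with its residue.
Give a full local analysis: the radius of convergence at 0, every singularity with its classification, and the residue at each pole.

Branch term (5/14)*sqrt(1 - ε/(-5/2)): its argument vanishes at ε = -5/2, a square-root branch point, modulus 5/2.
The radius of convergence is the smallest modulus among the singular points: 5/2.

Radius of convergence at 0: 5/2.
At -5/2: an algebraic (square-root) branch point.
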